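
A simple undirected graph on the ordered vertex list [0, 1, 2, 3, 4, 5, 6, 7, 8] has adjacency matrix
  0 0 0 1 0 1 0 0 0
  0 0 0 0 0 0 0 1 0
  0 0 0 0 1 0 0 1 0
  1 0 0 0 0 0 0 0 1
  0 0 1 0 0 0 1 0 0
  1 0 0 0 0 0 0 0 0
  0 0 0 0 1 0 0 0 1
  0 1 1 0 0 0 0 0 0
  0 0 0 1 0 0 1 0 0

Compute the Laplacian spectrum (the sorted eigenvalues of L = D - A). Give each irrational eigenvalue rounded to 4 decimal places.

[0, 0.1206, 0.4679, 1, 1.6527, 2.3473, 3, 3.5321, 3.8794]

With the vertex order [0, 1, 2, 3, 4, 5, 6, 7, 8], the degrees are [2, 1, 2, 2, 2, 1, 2, 2, 2], giving D = diag(2, 1, 2, 2, 2, 1, 2, 2, 2) and L = D - A. L is symmetric positive semidefinite, so every eigenvalue is real and nonnegative.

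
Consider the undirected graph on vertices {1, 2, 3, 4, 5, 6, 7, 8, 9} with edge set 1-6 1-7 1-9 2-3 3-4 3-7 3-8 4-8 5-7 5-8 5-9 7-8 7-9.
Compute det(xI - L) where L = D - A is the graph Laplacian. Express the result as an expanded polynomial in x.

With the vertex order [1, 2, 3, 4, 5, 6, 7, 8, 9], the degrees are [3, 1, 4, 2, 3, 1, 5, 4, 3], giving D = diag(3, 1, 4, 2, 3, 1, 5, 4, 3) and L = D - A. L has integer entries, so p(x) = det(xI - L) has integer coefficients. Expanding the determinant yields x^9 - 26x^8 + 280x^7 - 1616x^6 + 5400x^5 - 10530x^4 + 11481x^3 - 6282x^2 + 1296x. The constant term is 0 because L is singular (the all-ones vector lies in its kernel).

x^9 - 26x^8 + 280x^7 - 1616x^6 + 5400x^5 - 10530x^4 + 11481x^3 - 6282x^2 + 1296x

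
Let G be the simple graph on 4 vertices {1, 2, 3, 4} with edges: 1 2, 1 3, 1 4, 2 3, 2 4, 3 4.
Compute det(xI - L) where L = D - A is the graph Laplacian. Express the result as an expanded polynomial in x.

x^4 - 12x^3 + 48x^2 - 64x

Reading degrees in the order [1, 2, 3, 4] gives [3, 3, 3, 3]; set D = diag(3, 3, 3, 3) and form L = D - A. Computing det(xI - L) by cofactor expansion (or equivalently via sum-over-permutations) gives x^4 - 12x^3 + 48x^2 - 64x. Since p(0) = det(-L) = 0, x divides p(x). The eigenvalues sum to 12, which equals trace(L) = 2|E|. There is one zero in the spectrum, matching the 1 component.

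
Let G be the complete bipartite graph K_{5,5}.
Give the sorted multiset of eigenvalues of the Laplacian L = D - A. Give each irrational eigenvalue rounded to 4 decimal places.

[0, 5, 5, 5, 5, 5, 5, 5, 5, 10]

The graph has 10 vertices and degree multiset [5, 5, 5, 5, 5, 5, 5, 5, 5, 5]; D is the diagonal matrix of degrees and L = D - A. The multiplicity of 0 as a Laplacian eigenvalue equals the number of connected components. The single zero eigenvalue shows the graph is connected. By the matrix-tree theorem the graph has (1/10) * product of the nonzero eigenvalues = 390625 spanning trees.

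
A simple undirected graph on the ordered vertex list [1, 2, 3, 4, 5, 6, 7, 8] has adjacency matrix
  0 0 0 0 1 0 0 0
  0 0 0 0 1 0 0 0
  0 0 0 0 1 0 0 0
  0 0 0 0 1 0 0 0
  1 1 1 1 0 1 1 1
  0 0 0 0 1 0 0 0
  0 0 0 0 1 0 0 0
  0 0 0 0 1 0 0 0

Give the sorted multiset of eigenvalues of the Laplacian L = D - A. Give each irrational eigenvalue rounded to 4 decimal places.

Reading degrees in the order [1, 2, 3, 4, 5, 6, 7, 8] gives [1, 1, 1, 1, 7, 1, 1, 1]; set D = diag(1, 1, 1, 1, 7, 1, 1, 1) and form L = D - A. Diagonalising L (or applying a numerical eigensolver to the 8x8 matrix) gives the spectrum above. There is one zero in the spectrum, matching the 1 component.

[0, 1, 1, 1, 1, 1, 1, 8]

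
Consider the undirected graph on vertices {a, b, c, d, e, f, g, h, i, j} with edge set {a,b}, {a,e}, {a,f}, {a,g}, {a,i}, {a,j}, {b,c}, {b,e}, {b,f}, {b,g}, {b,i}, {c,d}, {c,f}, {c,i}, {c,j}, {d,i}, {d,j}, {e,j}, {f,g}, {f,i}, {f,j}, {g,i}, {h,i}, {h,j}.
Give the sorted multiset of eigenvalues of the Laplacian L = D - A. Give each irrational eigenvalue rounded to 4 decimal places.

Reading degrees in the order [a, b, c, d, e, f, g, h, i, j] gives [6, 6, 5, 3, 3, 6, 4, 2, 7, 6]; set D = diag(6, 6, 5, 3, 3, 6, 4, 2, 7, 6) and form L = D - A. Since every row of L sums to 0, the all-ones vector is in the kernel and 0 is an eigenvalue. The single zero eigenvalue shows the graph is connected. There is one zero in the spectrum, matching the 1 component. The largest eigenvalue, 8.6066, is at most the vertex count 10.

[0, 1.8807, 2.4562, 2.9471, 4.7490, 5.8927, 6.4573, 7.3604, 7.6500, 8.6066]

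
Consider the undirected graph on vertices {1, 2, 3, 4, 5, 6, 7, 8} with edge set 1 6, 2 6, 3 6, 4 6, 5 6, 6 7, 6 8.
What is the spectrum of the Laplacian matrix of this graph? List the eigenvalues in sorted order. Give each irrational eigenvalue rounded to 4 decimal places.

[0, 1, 1, 1, 1, 1, 1, 8]

Each diagonal entry of L is the vertex degree and each off-diagonal entry is -1 where an edge is present, 0 otherwise; in the order [1, 2, 3, 4, 5, 6, 7, 8] the diagonal is [1, 1, 1, 1, 1, 7, 1, 1]. The multiplicity of 0 as a Laplacian eigenvalue equals the number of connected components. There is one zero in the spectrum, matching the 1 component.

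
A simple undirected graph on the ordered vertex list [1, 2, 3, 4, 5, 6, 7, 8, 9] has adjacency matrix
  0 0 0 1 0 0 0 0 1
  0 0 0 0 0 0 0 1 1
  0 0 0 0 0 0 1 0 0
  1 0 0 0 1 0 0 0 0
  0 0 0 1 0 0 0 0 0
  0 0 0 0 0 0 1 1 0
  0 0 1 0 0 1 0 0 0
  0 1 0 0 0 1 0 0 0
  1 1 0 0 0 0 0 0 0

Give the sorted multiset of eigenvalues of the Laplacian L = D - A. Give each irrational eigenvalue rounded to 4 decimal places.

With the vertex order [1, 2, 3, 4, 5, 6, 7, 8, 9], the degrees are [2, 2, 1, 2, 1, 2, 2, 2, 2], giving D = diag(2, 2, 1, 2, 1, 2, 2, 2, 2) and L = D - A. Diagonalising L (or applying a numerical eigensolver to the 9x9 matrix) gives the spectrum above. The single zero eigenvalue shows the graph is connected. By the matrix-tree theorem the graph has (1/9) * product of the nonzero eigenvalues = 1 spanning tree. There is one zero in the spectrum, matching the 1 component.

[0, 0.1206, 0.4679, 1, 1.6527, 2.3473, 3, 3.5321, 3.8794]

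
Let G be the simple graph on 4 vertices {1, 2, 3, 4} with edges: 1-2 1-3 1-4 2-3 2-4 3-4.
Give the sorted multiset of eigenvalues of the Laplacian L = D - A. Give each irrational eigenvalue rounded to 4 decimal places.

[0, 4, 4, 4]

Each diagonal entry of L is the vertex degree and each off-diagonal entry is -1 where an edge is present, 0 otherwise; in the order [1, 2, 3, 4] the diagonal is [3, 3, 3, 3]. The multiplicity of 0 as a Laplacian eigenvalue equals the number of connected components. The single zero eigenvalue shows the graph is connected. The eigenvalues sum to 12, which equals trace(L) = 2|E|.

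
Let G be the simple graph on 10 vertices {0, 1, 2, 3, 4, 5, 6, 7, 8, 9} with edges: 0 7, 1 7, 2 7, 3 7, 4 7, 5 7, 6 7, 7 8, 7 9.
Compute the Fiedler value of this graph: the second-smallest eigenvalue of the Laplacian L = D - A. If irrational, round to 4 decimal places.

Reading degrees in the order [0, 1, 2, 3, 4, 5, 6, 7, 8, 9] gives [1, 1, 1, 1, 1, 1, 1, 9, 1, 1]; set D = diag(1, 1, 1, 1, 1, 1, 1, 9, 1, 1) and form L = D - A. The smallest Laplacian eigenvalue is always 0. The next one, lambda_2 = 1, measures how hard the graph is to disconnect: larger values mean better connectivity. There is one zero in the spectrum, matching the 1 component.

1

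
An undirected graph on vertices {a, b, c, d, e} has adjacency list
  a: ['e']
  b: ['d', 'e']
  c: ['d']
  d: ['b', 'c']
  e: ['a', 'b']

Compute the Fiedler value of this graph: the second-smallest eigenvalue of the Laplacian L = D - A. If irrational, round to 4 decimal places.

0.3820

Each diagonal entry of L is the vertex degree and each off-diagonal entry is -1 where an edge is present, 0 otherwise; in the order [a, b, c, d, e] the diagonal is [1, 2, 1, 2, 2]. Computing the eigenvalues of L and sorting gives [0, 0.3820, 1.3820, 2.6180, 3.6180]. The Fiedler value lambda_2 = 0.3820 is strictly positive, so the graph is connected. By the matrix-tree theorem the graph has (1/5) * product of the nonzero eigenvalues = 1 spanning tree. There is one zero in the spectrum, matching the 1 component.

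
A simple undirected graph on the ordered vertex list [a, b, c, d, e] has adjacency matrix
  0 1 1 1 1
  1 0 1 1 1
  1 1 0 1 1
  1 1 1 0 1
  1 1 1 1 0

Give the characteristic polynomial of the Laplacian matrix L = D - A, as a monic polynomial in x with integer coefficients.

x^5 - 20x^4 + 150x^3 - 500x^2 + 625x

Reading degrees in the order [a, b, c, d, e] gives [4, 4, 4, 4, 4]; set D = diag(4, 4, 4, 4, 4) and form L = D - A. L has integer entries, so p(x) = det(xI - L) has integer coefficients. Expanding the determinant yields x^5 - 20x^4 + 150x^3 - 500x^2 + 625x. The coefficient of x^4 equals -trace(L) = -20, matching the sum of degrees. The eigenvalues sum to 20, which equals trace(L) = 2|E|.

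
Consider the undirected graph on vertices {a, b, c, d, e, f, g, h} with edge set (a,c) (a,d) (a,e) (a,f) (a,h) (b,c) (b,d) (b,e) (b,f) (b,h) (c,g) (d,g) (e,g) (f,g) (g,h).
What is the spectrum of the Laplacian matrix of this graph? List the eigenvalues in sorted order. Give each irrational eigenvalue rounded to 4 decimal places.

Reading degrees in the order [a, b, c, d, e, f, g, h] gives [5, 5, 3, 3, 3, 3, 5, 3]; set D = diag(5, 5, 3, 3, 3, 3, 5, 3) and form L = D - A. L is symmetric positive semidefinite, so every eigenvalue is real and nonnegative. The eigenvalues sum to 30, which equals trace(L) = 2|E|. The largest eigenvalue, 8, is at most the vertex count 8.

[0, 3, 3, 3, 3, 5, 5, 8]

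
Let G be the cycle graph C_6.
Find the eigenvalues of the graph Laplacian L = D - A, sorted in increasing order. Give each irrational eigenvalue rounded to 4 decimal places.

[0, 1, 1, 3, 3, 4]

The graph has 6 vertices and degree multiset [2, 2, 2, 2, 2, 2]; D is the diagonal matrix of degrees and L = D - A. L is symmetric positive semidefinite, so every eigenvalue is real and nonnegative. The single zero eigenvalue shows the graph is connected. There is one zero in the spectrum, matching the 1 component. The largest eigenvalue, 4, is at most the vertex count 6.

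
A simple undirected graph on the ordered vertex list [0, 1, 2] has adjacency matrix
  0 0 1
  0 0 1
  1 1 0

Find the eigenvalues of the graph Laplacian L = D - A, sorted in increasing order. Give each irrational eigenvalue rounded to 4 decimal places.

[0, 1, 3]

Reading degrees in the order [0, 1, 2] gives [1, 1, 2]; set D = diag(1, 1, 2) and form L = D - A. Since every row of L sums to 0, the all-ones vector is in the kernel and 0 is an eigenvalue. The single zero eigenvalue shows the graph is connected. By the matrix-tree theorem the graph has (1/3) * product of the nonzero eigenvalues = 1 spanning tree.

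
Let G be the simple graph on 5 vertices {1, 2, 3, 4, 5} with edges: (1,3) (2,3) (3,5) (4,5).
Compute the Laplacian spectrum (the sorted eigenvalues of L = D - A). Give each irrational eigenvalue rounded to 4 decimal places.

Reading degrees in the order [1, 2, 3, 4, 5] gives [1, 1, 3, 1, 2]; set D = diag(1, 1, 3, 1, 2) and form L = D - A. Diagonalising L (or applying a numerical eigensolver to the 5x5 matrix) gives the spectrum above. The single zero eigenvalue shows the graph is connected. By the matrix-tree theorem the graph has (1/5) * product of the nonzero eigenvalues = 1 spanning tree. The largest eigenvalue, 4.1701, is at most the vertex count 5.

[0, 0.5188, 1, 2.3111, 4.1701]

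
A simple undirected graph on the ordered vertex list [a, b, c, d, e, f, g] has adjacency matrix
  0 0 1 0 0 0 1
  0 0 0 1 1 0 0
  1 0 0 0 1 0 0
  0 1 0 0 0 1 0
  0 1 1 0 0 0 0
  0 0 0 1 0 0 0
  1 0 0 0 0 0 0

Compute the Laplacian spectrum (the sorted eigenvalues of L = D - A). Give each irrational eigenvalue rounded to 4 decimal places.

[0, 0.1981, 0.7530, 1.5550, 2.4450, 3.2470, 3.8019]

With the vertex order [a, b, c, d, e, f, g], the degrees are [2, 2, 2, 2, 2, 1, 1], giving D = diag(2, 2, 2, 2, 2, 1, 1) and L = D - A. L is symmetric positive semidefinite, so every eigenvalue is real and nonnegative. The single zero eigenvalue shows the graph is connected.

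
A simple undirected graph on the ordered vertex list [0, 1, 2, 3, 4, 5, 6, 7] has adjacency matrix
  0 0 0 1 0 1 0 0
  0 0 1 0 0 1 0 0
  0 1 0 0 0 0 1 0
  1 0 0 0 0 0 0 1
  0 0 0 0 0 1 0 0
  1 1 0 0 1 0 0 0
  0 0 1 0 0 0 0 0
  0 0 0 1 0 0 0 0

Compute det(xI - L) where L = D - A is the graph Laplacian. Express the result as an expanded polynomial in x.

Reading degrees in the order [0, 1, 2, 3, 4, 5, 6, 7] gives [2, 2, 2, 2, 1, 3, 1, 1]; set D = diag(2, 2, 2, 2, 1, 3, 1, 1) and form L = D - A. Computing det(xI - L) by cofactor expansion (or equivalently via sum-over-permutations) gives x^8 - 14x^7 + 77x^6 - 212x^5 + 308x^4 - 228x^3 + 75x^2 - 8x. Since p(0) = det(-L) = 0, x divides p(x). By the matrix-tree theorem the graph has (1/8) * product of the nonzero eigenvalues = 1 spanning tree.

x^8 - 14x^7 + 77x^6 - 212x^5 + 308x^4 - 228x^3 + 75x^2 - 8x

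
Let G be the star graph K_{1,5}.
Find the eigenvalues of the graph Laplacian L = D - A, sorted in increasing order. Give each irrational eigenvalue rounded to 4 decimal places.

[0, 1, 1, 1, 1, 6]

The graph has 6 vertices and degree multiset [5, 1, 1, 1, 1, 1]; D is the diagonal matrix of degrees and L = D - A. L is symmetric positive semidefinite, so every eigenvalue is real and nonnegative. The single zero eigenvalue shows the graph is connected. The eigenvalues sum to 10, which equals trace(L) = 2|E|.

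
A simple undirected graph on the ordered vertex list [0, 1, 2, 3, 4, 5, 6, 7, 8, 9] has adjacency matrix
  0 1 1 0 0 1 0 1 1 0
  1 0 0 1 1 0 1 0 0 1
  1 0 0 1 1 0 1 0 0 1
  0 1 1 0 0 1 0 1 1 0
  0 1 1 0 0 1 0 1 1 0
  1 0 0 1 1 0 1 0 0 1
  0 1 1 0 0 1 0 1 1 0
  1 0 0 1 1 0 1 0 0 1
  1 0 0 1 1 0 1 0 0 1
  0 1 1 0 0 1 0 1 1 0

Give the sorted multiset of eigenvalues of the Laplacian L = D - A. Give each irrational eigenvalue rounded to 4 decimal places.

[0, 5, 5, 5, 5, 5, 5, 5, 5, 10]

Each diagonal entry of L is the vertex degree and each off-diagonal entry is -1 where an edge is present, 0 otherwise; in the order [0, 1, 2, 3, 4, 5, 6, 7, 8, 9] the diagonal is [5, 5, 5, 5, 5, 5, 5, 5, 5, 5]. Since every row of L sums to 0, the all-ones vector is in the kernel and 0 is an eigenvalue. The largest eigenvalue, 10, is at most the vertex count 10.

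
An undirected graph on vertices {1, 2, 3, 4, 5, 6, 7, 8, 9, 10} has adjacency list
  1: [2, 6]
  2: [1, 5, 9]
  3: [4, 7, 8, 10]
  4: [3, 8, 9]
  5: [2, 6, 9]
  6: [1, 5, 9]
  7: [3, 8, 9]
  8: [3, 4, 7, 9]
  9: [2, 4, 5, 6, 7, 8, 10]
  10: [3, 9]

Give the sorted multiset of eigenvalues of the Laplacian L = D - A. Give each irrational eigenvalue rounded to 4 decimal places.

With the vertex order [1, 2, 3, 4, 5, 6, 7, 8, 9, 10], the degrees are [2, 3, 4, 3, 3, 3, 3, 4, 7, 2], giving D = diag(2, 3, 4, 3, 3, 3, 3, 4, 7, 2) and L = D - A. The multiplicity of 0 as a Laplacian eigenvalue equals the number of connected components. The single zero eigenvalue shows the graph is connected. The largest eigenvalue, 8.2357, is at most the vertex count 10.

[0, 0.6990, 2, 2.3652, 3, 3, 4.7000, 5, 5, 8.2357]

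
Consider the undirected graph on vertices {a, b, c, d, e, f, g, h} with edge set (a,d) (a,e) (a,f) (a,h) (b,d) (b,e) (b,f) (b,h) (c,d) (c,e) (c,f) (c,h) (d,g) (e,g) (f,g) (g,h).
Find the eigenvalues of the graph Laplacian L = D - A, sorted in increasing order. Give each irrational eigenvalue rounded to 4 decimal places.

[0, 4, 4, 4, 4, 4, 4, 8]

Each diagonal entry of L is the vertex degree and each off-diagonal entry is -1 where an edge is present, 0 otherwise; in the order [a, b, c, d, e, f, g, h] the diagonal is [4, 4, 4, 4, 4, 4, 4, 4]. L is symmetric positive semidefinite, so every eigenvalue is real and nonnegative. The single zero eigenvalue shows the graph is connected.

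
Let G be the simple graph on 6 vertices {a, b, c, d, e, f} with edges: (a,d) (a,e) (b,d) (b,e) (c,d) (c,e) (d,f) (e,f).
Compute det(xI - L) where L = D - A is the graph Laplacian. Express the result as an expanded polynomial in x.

With the vertex order [a, b, c, d, e, f], the degrees are [2, 2, 2, 4, 4, 2], giving D = diag(2, 2, 2, 4, 4, 2) and L = D - A. L has integer entries, so p(x) = det(xI - L) has integer coefficients. Expanding the determinant yields x^6 - 16x^5 + 96x^4 - 272x^3 + 368x^2 - 192x. The coefficient of x^5 equals -trace(L) = -16, matching the sum of degrees. The largest eigenvalue, 6, is at most the vertex count 6.

x^6 - 16x^5 + 96x^4 - 272x^3 + 368x^2 - 192x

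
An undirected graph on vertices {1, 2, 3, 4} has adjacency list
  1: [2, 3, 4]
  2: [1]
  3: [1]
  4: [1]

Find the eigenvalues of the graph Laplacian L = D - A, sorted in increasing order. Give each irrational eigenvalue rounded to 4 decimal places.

Reading degrees in the order [1, 2, 3, 4] gives [3, 1, 1, 1]; set D = diag(3, 1, 1, 1) and form L = D - A. The multiplicity of 0 as a Laplacian eigenvalue equals the number of connected components. The single zero eigenvalue shows the graph is connected. By the matrix-tree theorem the graph has (1/4) * product of the nonzero eigenvalues = 1 spanning tree.

[0, 1, 1, 4]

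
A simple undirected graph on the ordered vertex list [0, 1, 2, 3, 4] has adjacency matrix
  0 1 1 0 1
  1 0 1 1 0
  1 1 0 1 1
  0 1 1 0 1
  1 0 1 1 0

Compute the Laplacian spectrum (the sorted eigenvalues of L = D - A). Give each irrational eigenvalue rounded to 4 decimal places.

[0, 3, 3, 5, 5]

Each diagonal entry of L is the vertex degree and each off-diagonal entry is -1 where an edge is present, 0 otherwise; in the order [0, 1, 2, 3, 4] the diagonal is [3, 3, 4, 3, 3]. L is symmetric positive semidefinite, so every eigenvalue is real and nonnegative. The eigenvalues sum to 16, which equals trace(L) = 2|E|.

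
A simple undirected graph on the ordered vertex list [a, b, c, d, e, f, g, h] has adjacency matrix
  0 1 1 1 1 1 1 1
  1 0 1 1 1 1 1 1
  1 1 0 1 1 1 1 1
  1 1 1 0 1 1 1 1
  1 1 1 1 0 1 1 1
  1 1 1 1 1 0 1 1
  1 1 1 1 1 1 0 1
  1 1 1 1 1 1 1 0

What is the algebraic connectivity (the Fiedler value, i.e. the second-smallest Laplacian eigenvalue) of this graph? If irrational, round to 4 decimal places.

Each diagonal entry of L is the vertex degree and each off-diagonal entry is -1 where an edge is present, 0 otherwise; in the order [a, b, c, d, e, f, g, h] the diagonal is [7, 7, 7, 7, 7, 7, 7, 7]. The smallest Laplacian eigenvalue is always 0. The next one, lambda_2 = 8, measures how hard the graph is to disconnect: larger values mean better connectivity.

8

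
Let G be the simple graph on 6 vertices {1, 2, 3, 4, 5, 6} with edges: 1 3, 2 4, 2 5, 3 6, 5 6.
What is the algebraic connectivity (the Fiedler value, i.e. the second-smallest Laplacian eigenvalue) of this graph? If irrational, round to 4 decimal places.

0.2679

Reading degrees in the order [1, 2, 3, 4, 5, 6] gives [1, 2, 2, 1, 2, 2]; set D = diag(1, 2, 2, 1, 2, 2) and form L = D - A. The smallest Laplacian eigenvalue is always 0. The next one, lambda_2 = 0.2679, measures how hard the graph is to disconnect: larger values mean better connectivity.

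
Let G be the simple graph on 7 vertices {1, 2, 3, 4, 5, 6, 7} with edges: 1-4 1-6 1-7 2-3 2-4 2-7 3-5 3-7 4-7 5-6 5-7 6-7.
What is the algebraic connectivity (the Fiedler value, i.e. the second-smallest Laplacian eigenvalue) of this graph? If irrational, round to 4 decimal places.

2

Reading degrees in the order [1, 2, 3, 4, 5, 6, 7] gives [3, 3, 3, 3, 3, 3, 6]; set D = diag(3, 3, 3, 3, 3, 3, 6) and form L = D - A. The sorted Laplacian eigenvalues are [0, 2, 2, 4, 4, 5, 7]; the algebraic connectivity is the second entry, 2.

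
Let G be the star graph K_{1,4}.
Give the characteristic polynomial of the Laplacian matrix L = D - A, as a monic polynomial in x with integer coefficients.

The graph has 5 vertices and degree multiset [4, 1, 1, 1, 1]; D is the diagonal matrix of degrees and L = D - A. Computing det(xI - L) by cofactor expansion (or equivalently via sum-over-permutations) gives x^5 - 8x^4 + 18x^3 - 16x^2 + 5x. The coefficient of x^4 equals -trace(L) = -8, matching the sum of degrees. The eigenvalues sum to 8, which equals trace(L) = 2|E|.

x^5 - 8x^4 + 18x^3 - 16x^2 + 5x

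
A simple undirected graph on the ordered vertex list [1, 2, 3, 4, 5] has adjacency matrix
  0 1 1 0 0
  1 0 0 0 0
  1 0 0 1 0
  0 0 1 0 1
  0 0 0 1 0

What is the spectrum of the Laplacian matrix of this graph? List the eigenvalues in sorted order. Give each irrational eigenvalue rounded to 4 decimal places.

[0, 0.3820, 1.3820, 2.6180, 3.6180]

Reading degrees in the order [1, 2, 3, 4, 5] gives [2, 1, 2, 2, 1]; set D = diag(2, 1, 2, 2, 1) and form L = D - A. The multiplicity of 0 as a Laplacian eigenvalue equals the number of connected components. The single zero eigenvalue shows the graph is connected. The eigenvalues sum to 8, which equals trace(L) = 2|E|.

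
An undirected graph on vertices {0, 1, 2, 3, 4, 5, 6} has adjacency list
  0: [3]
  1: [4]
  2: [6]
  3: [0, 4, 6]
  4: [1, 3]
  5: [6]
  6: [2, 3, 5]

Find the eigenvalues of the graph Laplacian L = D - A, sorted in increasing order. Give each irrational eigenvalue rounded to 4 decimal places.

[0, 0.3217, 0.6802, 1, 2.1397, 3.2297, 4.6287]

Each diagonal entry of L is the vertex degree and each off-diagonal entry is -1 where an edge is present, 0 otherwise; in the order [0, 1, 2, 3, 4, 5, 6] the diagonal is [1, 1, 1, 3, 2, 1, 3]. L is symmetric positive semidefinite, so every eigenvalue is real and nonnegative. The single zero eigenvalue shows the graph is connected. The largest eigenvalue, 4.6287, is at most the vertex count 7.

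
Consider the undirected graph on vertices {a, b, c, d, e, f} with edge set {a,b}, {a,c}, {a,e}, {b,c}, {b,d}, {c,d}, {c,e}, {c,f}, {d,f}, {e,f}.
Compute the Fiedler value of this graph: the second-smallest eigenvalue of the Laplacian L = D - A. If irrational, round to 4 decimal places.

With the vertex order [a, b, c, d, e, f], the degrees are [3, 3, 5, 3, 3, 3], giving D = diag(3, 3, 5, 3, 3, 3) and L = D - A. The smallest Laplacian eigenvalue is always 0. The next one, lambda_2 = 2.3820, measures how hard the graph is to disconnect: larger values mean better connectivity. There is one zero in the spectrum, matching the 1 component.

2.3820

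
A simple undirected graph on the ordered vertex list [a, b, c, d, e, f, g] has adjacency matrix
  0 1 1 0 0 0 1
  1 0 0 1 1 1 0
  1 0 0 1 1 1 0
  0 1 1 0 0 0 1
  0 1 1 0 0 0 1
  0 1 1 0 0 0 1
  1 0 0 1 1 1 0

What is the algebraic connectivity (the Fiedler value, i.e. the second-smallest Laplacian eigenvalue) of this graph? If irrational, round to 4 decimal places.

With the vertex order [a, b, c, d, e, f, g], the degrees are [3, 4, 4, 3, 3, 3, 4], giving D = diag(3, 4, 4, 3, 3, 3, 4) and L = D - A. The smallest Laplacian eigenvalue is always 0. The next one, lambda_2 = 3, measures how hard the graph is to disconnect: larger values mean better connectivity.

3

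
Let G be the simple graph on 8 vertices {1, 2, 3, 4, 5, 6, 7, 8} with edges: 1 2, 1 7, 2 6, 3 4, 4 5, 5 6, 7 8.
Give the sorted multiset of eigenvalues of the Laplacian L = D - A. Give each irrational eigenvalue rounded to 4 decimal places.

[0, 0.1522, 0.5858, 1.2346, 2, 2.7654, 3.4142, 3.8478]

With the vertex order [1, 2, 3, 4, 5, 6, 7, 8], the degrees are [2, 2, 1, 2, 2, 2, 2, 1], giving D = diag(2, 2, 1, 2, 2, 2, 2, 1) and L = D - A. The multiplicity of 0 as a Laplacian eigenvalue equals the number of connected components. The largest eigenvalue, 3.8478, is at most the vertex count 8. By the matrix-tree theorem the graph has (1/8) * product of the nonzero eigenvalues = 1 spanning tree.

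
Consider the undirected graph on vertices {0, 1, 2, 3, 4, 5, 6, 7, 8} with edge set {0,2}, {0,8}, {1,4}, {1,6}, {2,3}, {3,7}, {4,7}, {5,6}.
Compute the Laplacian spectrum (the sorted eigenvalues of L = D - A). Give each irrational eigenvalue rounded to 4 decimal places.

Reading degrees in the order [0, 1, 2, 3, 4, 5, 6, 7, 8] gives [2, 2, 2, 2, 2, 1, 2, 2, 1]; set D = diag(2, 2, 2, 2, 2, 1, 2, 2, 1) and form L = D - A. Diagonalising L (or applying a numerical eigensolver to the 9x9 matrix) gives the spectrum above. There is one zero in the spectrum, matching the 1 component. By the matrix-tree theorem the graph has (1/9) * product of the nonzero eigenvalues = 1 spanning tree.

[0, 0.1206, 0.4679, 1, 1.6527, 2.3473, 3, 3.5321, 3.8794]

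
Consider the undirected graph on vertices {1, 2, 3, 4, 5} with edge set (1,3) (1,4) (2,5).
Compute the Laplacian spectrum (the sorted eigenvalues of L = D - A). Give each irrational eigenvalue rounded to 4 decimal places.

With the vertex order [1, 2, 3, 4, 5], the degrees are [2, 1, 1, 1, 1], giving D = diag(2, 1, 1, 1, 1) and L = D - A. The multiplicity of 0 as a Laplacian eigenvalue equals the number of connected components. The 2 zero eigenvalues correspond to the 2 connected components.

[0, 0, 1, 2, 3]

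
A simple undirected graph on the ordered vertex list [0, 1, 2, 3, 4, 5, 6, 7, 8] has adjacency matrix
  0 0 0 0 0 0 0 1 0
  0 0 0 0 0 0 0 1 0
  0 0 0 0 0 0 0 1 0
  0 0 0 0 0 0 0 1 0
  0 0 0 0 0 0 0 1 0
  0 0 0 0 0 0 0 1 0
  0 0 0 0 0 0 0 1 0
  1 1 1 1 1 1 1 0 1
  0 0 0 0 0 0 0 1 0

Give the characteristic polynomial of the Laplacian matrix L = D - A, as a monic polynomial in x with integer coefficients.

Reading degrees in the order [0, 1, 2, 3, 4, 5, 6, 7, 8] gives [1, 1, 1, 1, 1, 1, 1, 8, 1]; set D = diag(1, 1, 1, 1, 1, 1, 1, 8, 1) and form L = D - A. L has integer entries, so p(x) = det(xI - L) has integer coefficients. Expanding the determinant yields x^9 - 16x^8 + 84x^7 - 224x^6 + 350x^5 - 336x^4 + 196x^3 - 64x^2 + 9x. The constant term is 0 because L is singular (the all-ones vector lies in its kernel).

x^9 - 16x^8 + 84x^7 - 224x^6 + 350x^5 - 336x^4 + 196x^3 - 64x^2 + 9x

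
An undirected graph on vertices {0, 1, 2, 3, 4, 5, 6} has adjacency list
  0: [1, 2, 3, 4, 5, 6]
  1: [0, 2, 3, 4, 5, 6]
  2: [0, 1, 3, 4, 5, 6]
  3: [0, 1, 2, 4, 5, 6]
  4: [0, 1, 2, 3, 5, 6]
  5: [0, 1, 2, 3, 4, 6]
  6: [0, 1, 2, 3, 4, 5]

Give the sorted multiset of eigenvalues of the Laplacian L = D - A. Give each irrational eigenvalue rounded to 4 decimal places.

[0, 7, 7, 7, 7, 7, 7]

With the vertex order [0, 1, 2, 3, 4, 5, 6], the degrees are [6, 6, 6, 6, 6, 6, 6], giving D = diag(6, 6, 6, 6, 6, 6, 6) and L = D - A. Since every row of L sums to 0, the all-ones vector is in the kernel and 0 is an eigenvalue. The eigenvalues sum to 42, which equals trace(L) = 2|E|. There is one zero in the spectrum, matching the 1 component.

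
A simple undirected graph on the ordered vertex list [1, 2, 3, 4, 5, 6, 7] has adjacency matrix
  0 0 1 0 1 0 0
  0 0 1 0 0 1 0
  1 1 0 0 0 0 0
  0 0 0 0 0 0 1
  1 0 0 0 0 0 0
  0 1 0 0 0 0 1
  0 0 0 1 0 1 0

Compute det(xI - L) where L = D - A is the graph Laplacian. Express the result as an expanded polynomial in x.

Each diagonal entry of L is the vertex degree and each off-diagonal entry is -1 where an edge is present, 0 otherwise; in the order [1, 2, 3, 4, 5, 6, 7] the diagonal is [2, 2, 2, 1, 1, 2, 2]. Computing det(xI - L) by cofactor expansion (or equivalently via sum-over-permutations) gives x^7 - 12x^6 + 55x^5 - 120x^4 + 126x^3 - 56x^2 + 7x. The coefficient of x^6 equals -trace(L) = -12, matching the sum of degrees. The largest eigenvalue, 3.8019, is at most the vertex count 7. The eigenvalues sum to 12, which equals trace(L) = 2|E|.

x^7 - 12x^6 + 55x^5 - 120x^4 + 126x^3 - 56x^2 + 7x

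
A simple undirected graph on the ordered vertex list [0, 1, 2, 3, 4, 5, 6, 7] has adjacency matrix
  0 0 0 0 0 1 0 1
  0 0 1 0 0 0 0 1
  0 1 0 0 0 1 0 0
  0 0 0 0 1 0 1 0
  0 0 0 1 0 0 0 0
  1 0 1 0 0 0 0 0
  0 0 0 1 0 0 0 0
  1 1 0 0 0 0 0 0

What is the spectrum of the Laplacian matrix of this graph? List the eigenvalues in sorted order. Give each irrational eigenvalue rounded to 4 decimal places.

With the vertex order [0, 1, 2, 3, 4, 5, 6, 7], the degrees are [2, 2, 2, 2, 1, 2, 1, 2], giving D = diag(2, 2, 2, 2, 1, 2, 1, 2) and L = D - A. Since every row of L sums to 0, the all-ones vector is in the kernel and 0 is an eigenvalue. The 2 zero eigenvalues correspond to the 2 connected components. The largest eigenvalue, 3.6180, is at most the vertex count 8.

[0, 0, 1, 1.3820, 1.3820, 3, 3.6180, 3.6180]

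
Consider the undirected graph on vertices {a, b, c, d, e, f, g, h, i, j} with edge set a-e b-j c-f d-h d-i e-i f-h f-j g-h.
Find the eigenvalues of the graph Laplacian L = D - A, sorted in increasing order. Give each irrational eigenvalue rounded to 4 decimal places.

With the vertex order [a, b, c, d, e, f, g, h, i, j], the degrees are [1, 1, 1, 2, 2, 3, 1, 3, 2, 2], giving D = diag(1, 1, 1, 2, 2, 3, 1, 3, 2, 2) and L = D - A. L is symmetric positive semidefinite, so every eigenvalue is real and nonnegative. The single zero eigenvalue shows the graph is connected. The eigenvalues sum to 18, which equals trace(L) = 2|E|.

[0, 0.1398, 0.4249, 0.6932, 1, 2, 2.2574, 3.1456, 3.6414, 4.6978]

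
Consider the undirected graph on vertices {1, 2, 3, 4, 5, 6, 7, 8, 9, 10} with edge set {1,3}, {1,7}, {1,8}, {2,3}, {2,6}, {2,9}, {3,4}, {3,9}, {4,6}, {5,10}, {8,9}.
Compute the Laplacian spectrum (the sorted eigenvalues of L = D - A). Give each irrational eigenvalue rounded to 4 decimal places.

With the vertex order [1, 2, 3, 4, 5, 6, 7, 8, 9, 10], the degrees are [3, 3, 4, 2, 1, 2, 1, 2, 3, 1], giving D = diag(3, 3, 4, 2, 1, 2, 1, 2, 3, 1) and L = D - A. The multiplicity of 0 as a Laplacian eigenvalue equals the number of connected components. The 2 zero eigenvalues correspond to the 2 connected components. The largest eigenvalue, 5.5553, is at most the vertex count 10. There are 2 zeros in the spectrum, matching the 2 components.

[0, 0, 0.5538, 1.1804, 2, 2.2313, 2.5949, 3.3739, 4.5103, 5.5553]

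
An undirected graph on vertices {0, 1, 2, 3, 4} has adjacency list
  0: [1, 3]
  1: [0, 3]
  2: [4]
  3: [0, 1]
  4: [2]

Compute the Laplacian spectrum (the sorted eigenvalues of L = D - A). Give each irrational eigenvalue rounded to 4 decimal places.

[0, 0, 2, 3, 3]

Reading degrees in the order [0, 1, 2, 3, 4] gives [2, 2, 1, 2, 1]; set D = diag(2, 2, 1, 2, 1) and form L = D - A. Diagonalising L (or applying a numerical eigensolver to the 5x5 matrix) gives the spectrum above. The 2 zero eigenvalues correspond to the 2 connected components. The eigenvalues sum to 8, which equals trace(L) = 2|E|.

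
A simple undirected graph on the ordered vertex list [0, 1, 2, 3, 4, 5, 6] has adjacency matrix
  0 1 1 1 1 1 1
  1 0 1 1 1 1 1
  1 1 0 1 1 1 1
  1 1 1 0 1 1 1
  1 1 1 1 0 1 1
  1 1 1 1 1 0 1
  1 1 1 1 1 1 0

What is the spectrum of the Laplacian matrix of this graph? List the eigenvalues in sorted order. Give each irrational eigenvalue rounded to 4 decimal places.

[0, 7, 7, 7, 7, 7, 7]

Reading degrees in the order [0, 1, 2, 3, 4, 5, 6] gives [6, 6, 6, 6, 6, 6, 6]; set D = diag(6, 6, 6, 6, 6, 6, 6) and form L = D - A. L is symmetric positive semidefinite, so every eigenvalue is real and nonnegative. The single zero eigenvalue shows the graph is connected. The largest eigenvalue, 7, is at most the vertex count 7. There is one zero in the spectrum, matching the 1 component.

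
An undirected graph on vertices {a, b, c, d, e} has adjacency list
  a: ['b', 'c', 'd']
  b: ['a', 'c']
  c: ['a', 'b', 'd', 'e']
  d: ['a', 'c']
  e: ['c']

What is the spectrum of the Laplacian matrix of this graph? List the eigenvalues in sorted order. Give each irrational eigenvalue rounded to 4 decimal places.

[0, 1, 2, 4, 5]

With the vertex order [a, b, c, d, e], the degrees are [3, 2, 4, 2, 1], giving D = diag(3, 2, 4, 2, 1) and L = D - A. Since every row of L sums to 0, the all-ones vector is in the kernel and 0 is an eigenvalue. The largest eigenvalue, 5, is at most the vertex count 5. The eigenvalues sum to 12, which equals trace(L) = 2|E|.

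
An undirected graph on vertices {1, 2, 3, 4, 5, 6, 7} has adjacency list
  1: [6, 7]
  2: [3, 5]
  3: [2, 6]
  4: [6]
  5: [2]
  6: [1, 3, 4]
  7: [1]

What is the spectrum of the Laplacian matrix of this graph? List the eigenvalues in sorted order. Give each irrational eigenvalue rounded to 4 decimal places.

Reading degrees in the order [1, 2, 3, 4, 5, 6, 7] gives [2, 2, 2, 1, 1, 3, 1]; set D = diag(2, 2, 2, 1, 1, 3, 1) and form L = D - A. Since every row of L sums to 0, the all-ones vector is in the kernel and 0 is an eigenvalue. The single zero eigenvalue shows the graph is connected. The largest eigenvalue, 4.3342, is at most the vertex count 7.

[0, 0.2603, 0.6262, 1.4055, 2.2742, 3.0996, 4.3342]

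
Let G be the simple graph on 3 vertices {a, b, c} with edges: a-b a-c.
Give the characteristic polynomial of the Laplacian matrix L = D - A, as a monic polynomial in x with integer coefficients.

x^3 - 4x^2 + 3x

Each diagonal entry of L is the vertex degree and each off-diagonal entry is -1 where an edge is present, 0 otherwise; in the order [a, b, c] the diagonal is [2, 1, 1]. Computing det(xI - L) by cofactor expansion (or equivalently via sum-over-permutations) gives x^3 - 4x^2 + 3x. The constant term is 0 because L is singular (the all-ones vector lies in its kernel). The eigenvalues sum to 4, which equals trace(L) = 2|E|.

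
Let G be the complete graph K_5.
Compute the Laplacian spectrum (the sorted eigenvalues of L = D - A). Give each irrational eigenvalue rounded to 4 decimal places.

[0, 5, 5, 5, 5]

The graph has 5 vertices and degree multiset [4, 4, 4, 4, 4]; D is the diagonal matrix of degrees and L = D - A. Since every row of L sums to 0, the all-ones vector is in the kernel and 0 is an eigenvalue. The single zero eigenvalue shows the graph is connected. There is one zero in the spectrum, matching the 1 component. The eigenvalues sum to 20, which equals trace(L) = 2|E|.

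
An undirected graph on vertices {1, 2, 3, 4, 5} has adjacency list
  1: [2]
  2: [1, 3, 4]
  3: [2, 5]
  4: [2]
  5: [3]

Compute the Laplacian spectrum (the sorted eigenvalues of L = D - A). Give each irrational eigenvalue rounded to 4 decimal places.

[0, 0.5188, 1, 2.3111, 4.1701]

With the vertex order [1, 2, 3, 4, 5], the degrees are [1, 3, 2, 1, 1], giving D = diag(1, 3, 2, 1, 1) and L = D - A. The multiplicity of 0 as a Laplacian eigenvalue equals the number of connected components. The single zero eigenvalue shows the graph is connected.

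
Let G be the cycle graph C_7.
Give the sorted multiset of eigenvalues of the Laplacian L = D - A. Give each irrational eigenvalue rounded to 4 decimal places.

The graph has 7 vertices and degree multiset [2, 2, 2, 2, 2, 2, 2]; D is the diagonal matrix of degrees and L = D - A. L is symmetric positive semidefinite, so every eigenvalue is real and nonnegative. The single zero eigenvalue shows the graph is connected. There is one zero in the spectrum, matching the 1 component.

[0, 0.7530, 0.7530, 2.4450, 2.4450, 3.8019, 3.8019]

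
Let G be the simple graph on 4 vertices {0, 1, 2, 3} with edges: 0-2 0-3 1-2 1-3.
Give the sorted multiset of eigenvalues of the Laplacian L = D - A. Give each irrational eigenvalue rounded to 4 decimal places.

[0, 2, 2, 4]

Each diagonal entry of L is the vertex degree and each off-diagonal entry is -1 where an edge is present, 0 otherwise; in the order [0, 1, 2, 3] the diagonal is [2, 2, 2, 2]. Since every row of L sums to 0, the all-ones vector is in the kernel and 0 is an eigenvalue. The single zero eigenvalue shows the graph is connected. The eigenvalues sum to 8, which equals trace(L) = 2|E|.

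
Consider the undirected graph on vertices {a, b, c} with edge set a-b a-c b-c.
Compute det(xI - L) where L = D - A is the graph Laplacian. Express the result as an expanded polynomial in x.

x^3 - 6x^2 + 9x

Reading degrees in the order [a, b, c] gives [2, 2, 2]; set D = diag(2, 2, 2) and form L = D - A. The eigenvalues of L are [0, 3, 3]; the characteristic polynomial is the product of (x - lambda_i), which multiplies out to x^3 - 6x^2 + 9x. Since p(0) = det(-L) = 0, x divides p(x). There is one zero in the spectrum, matching the 1 component.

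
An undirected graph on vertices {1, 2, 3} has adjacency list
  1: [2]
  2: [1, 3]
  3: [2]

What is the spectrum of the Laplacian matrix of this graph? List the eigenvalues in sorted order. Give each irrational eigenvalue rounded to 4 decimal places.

Reading degrees in the order [1, 2, 3] gives [1, 2, 1]; set D = diag(1, 2, 1) and form L = D - A. The multiplicity of 0 as a Laplacian eigenvalue equals the number of connected components. The eigenvalues sum to 4, which equals trace(L) = 2|E|.

[0, 1, 3]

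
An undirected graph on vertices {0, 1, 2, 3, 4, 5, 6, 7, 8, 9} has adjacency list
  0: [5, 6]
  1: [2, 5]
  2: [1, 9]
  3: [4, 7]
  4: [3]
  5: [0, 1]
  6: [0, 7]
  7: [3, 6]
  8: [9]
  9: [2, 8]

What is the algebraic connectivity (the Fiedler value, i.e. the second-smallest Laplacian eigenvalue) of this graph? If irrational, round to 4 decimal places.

0.0979

With the vertex order [0, 1, 2, 3, 4, 5, 6, 7, 8, 9], the degrees are [2, 2, 2, 2, 1, 2, 2, 2, 1, 2], giving D = diag(2, 2, 2, 2, 1, 2, 2, 2, 1, 2) and L = D - A. Computing the eigenvalues of L and sorting gives [0, 0.0979, 0.3820, 0.8244, 1.3820, 2, 2.6180, 3.1756, 3.6180, 3.9021]. The Fiedler value lambda_2 = 0.0979 is strictly positive, so the graph is connected. There is one zero in the spectrum, matching the 1 component.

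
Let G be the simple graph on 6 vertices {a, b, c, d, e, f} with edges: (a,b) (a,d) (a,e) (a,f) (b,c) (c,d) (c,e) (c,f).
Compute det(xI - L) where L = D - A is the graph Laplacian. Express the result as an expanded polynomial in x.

x^6 - 16x^5 + 96x^4 - 272x^3 + 368x^2 - 192x

Each diagonal entry of L is the vertex degree and each off-diagonal entry is -1 where an edge is present, 0 otherwise; in the order [a, b, c, d, e, f] the diagonal is [4, 2, 4, 2, 2, 2]. The eigenvalues of L are [0, 2, 2, 2, 4, 6]; the characteristic polynomial is the product of (x - lambda_i), which multiplies out to x^6 - 16x^5 + 96x^4 - 272x^3 + 368x^2 - 192x. The constant term is 0 because L is singular (the all-ones vector lies in its kernel).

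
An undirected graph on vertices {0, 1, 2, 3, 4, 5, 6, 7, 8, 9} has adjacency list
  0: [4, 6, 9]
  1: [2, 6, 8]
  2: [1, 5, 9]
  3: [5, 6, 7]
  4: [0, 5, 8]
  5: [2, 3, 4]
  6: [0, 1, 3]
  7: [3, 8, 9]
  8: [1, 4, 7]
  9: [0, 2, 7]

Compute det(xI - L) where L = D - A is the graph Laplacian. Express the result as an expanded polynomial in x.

Reading degrees in the order [0, 1, 2, 3, 4, 5, 6, 7, 8, 9] gives [3, 3, 3, 3, 3, 3, 3, 3, 3, 3]; set D = diag(3, 3, 3, 3, 3, 3, 3, 3, 3, 3) and form L = D - A. L has integer entries, so p(x) = det(xI - L) has integer coefficients. Expanding the determinant yields x^10 - 30x^9 + 390x^8 - 2880x^7 + 13305x^6 - 39882x^5 + 77640x^4 - 94800x^3 + 66000x^2 - 20000x. Since p(0) = det(-L) = 0, x divides p(x). The eigenvalues sum to 30, which equals trace(L) = 2|E|.

x^10 - 30x^9 + 390x^8 - 2880x^7 + 13305x^6 - 39882x^5 + 77640x^4 - 94800x^3 + 66000x^2 - 20000x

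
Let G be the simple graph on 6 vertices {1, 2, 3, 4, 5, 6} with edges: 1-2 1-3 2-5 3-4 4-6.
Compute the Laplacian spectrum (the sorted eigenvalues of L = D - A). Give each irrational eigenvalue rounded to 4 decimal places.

[0, 0.2679, 1, 2, 3, 3.7321]

Each diagonal entry of L is the vertex degree and each off-diagonal entry is -1 where an edge is present, 0 otherwise; in the order [1, 2, 3, 4, 5, 6] the diagonal is [2, 2, 2, 2, 1, 1]. Since every row of L sums to 0, the all-ones vector is in the kernel and 0 is an eigenvalue. The single zero eigenvalue shows the graph is connected.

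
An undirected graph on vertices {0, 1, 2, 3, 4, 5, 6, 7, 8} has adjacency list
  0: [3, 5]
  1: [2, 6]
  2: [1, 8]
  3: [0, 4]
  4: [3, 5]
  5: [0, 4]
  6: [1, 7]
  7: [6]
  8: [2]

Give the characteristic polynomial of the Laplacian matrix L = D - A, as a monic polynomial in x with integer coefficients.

Reading degrees in the order [0, 1, 2, 3, 4, 5, 6, 7, 8] gives [2, 2, 2, 2, 2, 2, 2, 1, 1]; set D = diag(2, 2, 2, 2, 2, 2, 2, 1, 1) and form L = D - A. Computing det(xI - L) by cofactor expansion (or equivalently via sum-over-permutations) gives x^9 - 16x^8 + 105x^7 - 364x^6 + 713x^5 - 776x^4 + 420x^3 - 80x^2. Since p(0) = det(-L) = 0, x divides p(x). There are 2 zeros in the spectrum, matching the 2 components. The eigenvalues sum to 16, which equals trace(L) = 2|E|.

x^9 - 16x^8 + 105x^7 - 364x^6 + 713x^5 - 776x^4 + 420x^3 - 80x^2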